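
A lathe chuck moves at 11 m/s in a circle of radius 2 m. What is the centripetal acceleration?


Given: v = 11 m/s, r = 2 m
Using a_c = v^2 / r
a_c = 11^2 / 2
a_c = 121 / 2
a_c = 121/2 m/s^2

121/2 m/s^2


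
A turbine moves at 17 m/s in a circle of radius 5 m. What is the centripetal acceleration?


Given: v = 17 m/s, r = 5 m
Using a_c = v^2 / r
a_c = 17^2 / 5
a_c = 289 / 5
a_c = 289/5 m/s^2

289/5 m/s^2


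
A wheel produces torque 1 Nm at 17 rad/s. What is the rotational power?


Given: tau = 1 Nm, omega = 17 rad/s
Using P = tau * omega
P = 1 * 17
P = 17 W

17 W


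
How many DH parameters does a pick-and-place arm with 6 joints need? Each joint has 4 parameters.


Given: 6 joints, 4 DH parameters per joint (d, theta, a, alpha)
Total DH parameters = number_of_joints * 4
Total = 6 * 4
Total = 24

24


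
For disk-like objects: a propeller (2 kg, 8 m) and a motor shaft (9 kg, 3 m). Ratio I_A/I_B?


Given: M1=2 kg, R1=8 m, M2=9 kg, R2=3 m
For a disk: I = (1/2)*M*R^2, so I_A/I_B = (M1*R1^2)/(M2*R2^2)
M1*R1^2 = 2*64 = 128
M2*R2^2 = 9*9 = 81
I_A/I_B = 128/81 = 128/81

128/81


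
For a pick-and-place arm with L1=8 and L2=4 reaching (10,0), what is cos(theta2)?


Given: L1 = 8, L2 = 4, target (x, y) = (10, 0)
Using cos(theta2) = (x^2 + y^2 - L1^2 - L2^2) / (2*L1*L2)
x^2 + y^2 = 10^2 + 0 = 100
L1^2 + L2^2 = 64 + 16 = 80
Numerator = 100 - 80 = 20
Denominator = 2*8*4 = 64
cos(theta2) = 20/64 = 5/16

5/16


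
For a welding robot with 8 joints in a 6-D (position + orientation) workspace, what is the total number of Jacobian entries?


Given: task space dimension = 6, joints = 8
Jacobian is a 6 x 8 matrix
Total entries = rows * columns
Total = 6 * 8
Total = 48

48


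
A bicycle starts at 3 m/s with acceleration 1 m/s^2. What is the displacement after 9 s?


Given: v0 = 3 m/s, a = 1 m/s^2, t = 9 s
Using s = v0*t + (1/2)*a*t^2
s = 3*9 + (1/2)*1*9^2
s = 27 + (1/2)*81
s = 27 + 81/2
s = 135/2

135/2 m


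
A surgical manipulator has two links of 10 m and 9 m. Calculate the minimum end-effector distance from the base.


Given: L1 = 10 m, L2 = 9 m
For a 2-link planar arm, min reach = |L1 - L2| (second link folded back)
Min reach = |10 - 9|
Min reach = 1 m

1 m


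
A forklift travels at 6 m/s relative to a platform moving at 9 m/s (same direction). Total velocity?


Given: object velocity = 6 m/s, platform velocity = 9 m/s (same direction)
Using classical velocity addition: v_total = v_object + v_platform
v_total = 6 + 9
v_total = 15 m/s

15 m/s


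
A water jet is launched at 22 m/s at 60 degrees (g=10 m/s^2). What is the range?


Given: v0 = 22 m/s, theta = 60 deg, g = 10 m/s^2
sin(2*60) = sin(120) = sqrt(3)/2
Using R = v0^2 * sin(2*theta) / g
R = 22^2 * (sqrt(3)/2) / 10
R = 484 * sqrt(3) / 20
R = 121/5*sqrt(3) m

121/5*sqrt(3) m


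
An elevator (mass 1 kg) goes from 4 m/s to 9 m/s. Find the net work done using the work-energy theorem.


Given: m = 1 kg, v0 = 4 m/s, v = 9 m/s
Using W = (1/2)*m*(v^2 - v0^2)
v^2 = 9^2 = 81
v0^2 = 4^2 = 16
v^2 - v0^2 = 81 - 16 = 65
W = (1/2)*1*65 = 65/2 J

65/2 J


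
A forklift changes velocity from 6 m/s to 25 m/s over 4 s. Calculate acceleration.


Given: initial velocity v0 = 6 m/s, final velocity v = 25 m/s, time t = 4 s
Using a = (v - v0) / t
a = (25 - 6) / 4
a = 19 / 4
a = 19/4 m/s^2

19/4 m/s^2


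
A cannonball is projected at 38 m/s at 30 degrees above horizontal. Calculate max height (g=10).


Given: v0 = 38 m/s, theta = 30 deg, g = 10 m/s^2
sin^2(30) = 1/4
Using H = v0^2 * sin^2(theta) / (2*g)
H = 38^2 * 1/4 / (2*10)
H = 1444 * 1/4 / 20
H = 361 / 20
H = 361/20 m

361/20 m


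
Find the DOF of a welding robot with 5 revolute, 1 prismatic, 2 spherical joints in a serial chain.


Given: serial robot with 5 revolute, 1 prismatic, 2 spherical joints
DOF contribution per joint type: revolute=1, prismatic=1, spherical=3, fixed=0
DOF = 5*1 + 1*1 + 2*3
DOF = 12

12


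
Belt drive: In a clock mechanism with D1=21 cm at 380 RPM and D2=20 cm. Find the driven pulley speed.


Given: D1 = 21 cm, w1 = 380 RPM, D2 = 20 cm
Using D1*w1 = D2*w2
w2 = D1*w1 / D2
w2 = 21*380 / 20
w2 = 7980 / 20
w2 = 399 RPM

399 RPM


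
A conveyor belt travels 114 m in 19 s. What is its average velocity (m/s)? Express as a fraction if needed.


Given: distance d = 114 m, time t = 19 s
Using v = d / t
v = 114 / 19
v = 6 m/s

6 m/s


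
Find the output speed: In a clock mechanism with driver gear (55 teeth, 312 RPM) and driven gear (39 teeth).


Given: N1 = 55 teeth, w1 = 312 RPM, N2 = 39 teeth
Using N1*w1 = N2*w2
w2 = N1*w1 / N2
w2 = 55*312 / 39
w2 = 17160 / 39
w2 = 440 RPM

440 RPM


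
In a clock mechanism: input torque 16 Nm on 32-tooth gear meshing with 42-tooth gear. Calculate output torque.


Given: N1 = 32, N2 = 42, T1 = 16 Nm
Using T2/T1 = N2/N1
T2 = T1 * N2 / N1
T2 = 16 * 42 / 32
T2 = 672 / 32
T2 = 21 Nm

21 Nm


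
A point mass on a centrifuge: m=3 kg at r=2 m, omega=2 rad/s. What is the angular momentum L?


Given: m = 3 kg, r = 2 m, omega = 2 rad/s
For a point mass: I = m*r^2
I = 3*2^2 = 3*4 = 12
L = I*omega = 12*2
L = 24 kg*m^2/s

24 kg*m^2/s


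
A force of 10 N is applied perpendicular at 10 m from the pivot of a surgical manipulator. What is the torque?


Given: F = 10 N, r = 10 m, angle = 90 deg (perpendicular)
Using tau = F * r * sin(90)
sin(90) = 1
tau = 10 * 10 * 1
tau = 100 Nm

100 Nm


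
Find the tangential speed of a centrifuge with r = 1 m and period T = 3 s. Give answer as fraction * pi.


Given: radius r = 1 m, period T = 3 s
Using v = 2*pi*r / T
v = 2*pi*1 / 3
v = 2*pi / 3
v = 2/3*pi m/s

2/3*pi m/s


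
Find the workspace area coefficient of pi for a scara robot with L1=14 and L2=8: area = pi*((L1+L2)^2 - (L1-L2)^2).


Given: L1 = 14, L2 = 8
(L1+L2)^2 = (22)^2 = 484
(L1-L2)^2 = (6)^2 = 36
Difference = 484 - 36 = 448
This equals 4*L1*L2 = 4*14*8 = 448
Workspace area = 448*pi

448


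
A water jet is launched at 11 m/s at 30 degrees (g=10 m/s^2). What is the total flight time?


Given: v0 = 11 m/s, theta = 30 deg, g = 10 m/s^2
sin(30) = 1/2
Using T = 2*v0*sin(theta) / g
T = 2*11*1/2 / 10
T = 11 / 10
T = 11/10 s

11/10 s


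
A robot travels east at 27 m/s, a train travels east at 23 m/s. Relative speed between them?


Given: v_A = 27 m/s east, v_B = 23 m/s east
Both move in the same direction; relative speed = |v_A - v_B|
|27 - 23| = |4|
= 4 m/s

4 m/s


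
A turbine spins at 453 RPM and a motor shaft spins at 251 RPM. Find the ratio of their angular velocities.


Given: RPM_A = 453, RPM_B = 251
omega = 2*pi*RPM/60, so omega_A/omega_B = RPM_A / RPM_B
omega_A/omega_B = 453 / 251
omega_A/omega_B = 453/251

453/251


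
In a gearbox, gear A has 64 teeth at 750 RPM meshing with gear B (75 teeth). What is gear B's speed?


Given: N1 = 64 teeth, w1 = 750 RPM, N2 = 75 teeth
Using N1*w1 = N2*w2
w2 = N1*w1 / N2
w2 = 64*750 / 75
w2 = 48000 / 75
w2 = 640 RPM

640 RPM


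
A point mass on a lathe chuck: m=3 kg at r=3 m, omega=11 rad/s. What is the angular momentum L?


Given: m = 3 kg, r = 3 m, omega = 11 rad/s
For a point mass: I = m*r^2
I = 3*3^2 = 3*9 = 27
L = I*omega = 27*11
L = 297 kg*m^2/s

297 kg*m^2/s


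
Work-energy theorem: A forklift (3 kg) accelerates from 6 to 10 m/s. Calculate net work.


Given: m = 3 kg, v0 = 6 m/s, v = 10 m/s
Using W = (1/2)*m*(v^2 - v0^2)
v^2 = 10^2 = 100
v0^2 = 6^2 = 36
v^2 - v0^2 = 100 - 36 = 64
W = (1/2)*3*64 = 96 J

96 J


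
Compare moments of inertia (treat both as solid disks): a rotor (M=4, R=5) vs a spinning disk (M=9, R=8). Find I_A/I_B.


Given: M1=4 kg, R1=5 m, M2=9 kg, R2=8 m
For a disk: I = (1/2)*M*R^2, so I_A/I_B = (M1*R1^2)/(M2*R2^2)
M1*R1^2 = 4*25 = 100
M2*R2^2 = 9*64 = 576
I_A/I_B = 100/576 = 25/144

25/144


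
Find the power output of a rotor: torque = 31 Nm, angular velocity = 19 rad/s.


Given: tau = 31 Nm, omega = 19 rad/s
Using P = tau * omega
P = 31 * 19
P = 589 W

589 W


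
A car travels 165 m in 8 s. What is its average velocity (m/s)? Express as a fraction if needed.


Given: distance d = 165 m, time t = 8 s
Using v = d / t
v = 165 / 8
v = 165/8 m/s

165/8 m/s


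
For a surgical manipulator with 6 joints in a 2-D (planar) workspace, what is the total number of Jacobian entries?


Given: task space dimension = 2, joints = 6
Jacobian is a 2 x 6 matrix
Total entries = rows * columns
Total = 2 * 6
Total = 12

12


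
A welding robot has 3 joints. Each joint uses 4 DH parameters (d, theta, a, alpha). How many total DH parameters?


Given: 3 joints, 4 DH parameters per joint (d, theta, a, alpha)
Total DH parameters = number_of_joints * 4
Total = 3 * 4
Total = 12

12


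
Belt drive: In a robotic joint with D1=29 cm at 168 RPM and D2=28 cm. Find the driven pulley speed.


Given: D1 = 29 cm, w1 = 168 RPM, D2 = 28 cm
Using D1*w1 = D2*w2
w2 = D1*w1 / D2
w2 = 29*168 / 28
w2 = 4872 / 28
w2 = 174 RPM

174 RPM


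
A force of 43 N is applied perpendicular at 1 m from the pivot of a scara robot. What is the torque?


Given: F = 43 N, r = 1 m, angle = 90 deg (perpendicular)
Using tau = F * r * sin(90)
sin(90) = 1
tau = 43 * 1 * 1
tau = 43 Nm

43 Nm


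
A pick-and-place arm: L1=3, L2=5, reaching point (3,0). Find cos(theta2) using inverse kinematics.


Given: L1 = 3, L2 = 5, target (x, y) = (3, 0)
Using cos(theta2) = (x^2 + y^2 - L1^2 - L2^2) / (2*L1*L2)
x^2 + y^2 = 3^2 + 0 = 9
L1^2 + L2^2 = 9 + 25 = 34
Numerator = 9 - 34 = -25
Denominator = 2*3*5 = 30
cos(theta2) = -25/30 = -5/6

-5/6


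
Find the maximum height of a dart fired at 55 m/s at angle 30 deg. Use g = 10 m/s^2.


Given: v0 = 55 m/s, theta = 30 deg, g = 10 m/s^2
sin^2(30) = 1/4
Using H = v0^2 * sin^2(theta) / (2*g)
H = 55^2 * 1/4 / (2*10)
H = 3025 * 1/4 / 20
H = 3025/4 / 20
H = 605/16 m

605/16 m


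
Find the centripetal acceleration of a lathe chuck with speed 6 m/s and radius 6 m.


Given: v = 6 m/s, r = 6 m
Using a_c = v^2 / r
a_c = 6^2 / 6
a_c = 36 / 6
a_c = 6 m/s^2

6 m/s^2


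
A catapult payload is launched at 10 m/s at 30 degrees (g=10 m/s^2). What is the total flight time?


Given: v0 = 10 m/s, theta = 30 deg, g = 10 m/s^2
sin(30) = 1/2
Using T = 2*v0*sin(theta) / g
T = 2*10*1/2 / 10
T = 10 / 10
T = 1 s

1 s


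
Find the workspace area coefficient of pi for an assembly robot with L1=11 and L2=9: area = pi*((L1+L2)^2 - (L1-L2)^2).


Given: L1 = 11, L2 = 9
(L1+L2)^2 = (20)^2 = 400
(L1-L2)^2 = (2)^2 = 4
Difference = 400 - 4 = 396
This equals 4*L1*L2 = 4*11*9 = 396
Workspace area = 396*pi

396


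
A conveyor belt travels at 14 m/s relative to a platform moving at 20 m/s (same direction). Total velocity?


Given: object velocity = 14 m/s, platform velocity = 20 m/s (same direction)
Using classical velocity addition: v_total = v_object + v_platform
v_total = 14 + 20
v_total = 34 m/s

34 m/s


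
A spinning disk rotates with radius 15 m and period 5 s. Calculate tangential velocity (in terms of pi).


Given: radius r = 15 m, period T = 5 s
Using v = 2*pi*r / T
v = 2*pi*15 / 5
v = 30*pi / 5
v = 6*pi m/s

6*pi m/s


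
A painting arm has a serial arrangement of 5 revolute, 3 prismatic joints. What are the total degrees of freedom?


Given: serial robot with 5 revolute, 3 prismatic joints
DOF contribution per joint type: revolute=1, prismatic=1, spherical=3, fixed=0
DOF = 5*1 + 3*1
DOF = 8

8


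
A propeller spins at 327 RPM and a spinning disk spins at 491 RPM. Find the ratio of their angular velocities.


Given: RPM_A = 327, RPM_B = 491
omega = 2*pi*RPM/60, so omega_A/omega_B = RPM_A / RPM_B
omega_A/omega_B = 327 / 491
omega_A/omega_B = 327/491

327/491


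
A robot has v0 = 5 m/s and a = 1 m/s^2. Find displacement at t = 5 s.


Given: v0 = 5 m/s, a = 1 m/s^2, t = 5 s
Using s = v0*t + (1/2)*a*t^2
s = 5*5 + (1/2)*1*5^2
s = 25 + (1/2)*25
s = 25 + 25/2
s = 75/2

75/2 m


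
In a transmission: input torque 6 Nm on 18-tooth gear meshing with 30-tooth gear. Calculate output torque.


Given: N1 = 18, N2 = 30, T1 = 6 Nm
Using T2/T1 = N2/N1
T2 = T1 * N2 / N1
T2 = 6 * 30 / 18
T2 = 180 / 18
T2 = 10 Nm

10 Nm


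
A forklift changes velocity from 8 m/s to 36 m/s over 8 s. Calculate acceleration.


Given: initial velocity v0 = 8 m/s, final velocity v = 36 m/s, time t = 8 s
Using a = (v - v0) / t
a = (36 - 8) / 8
a = 28 / 8
a = 7/2 m/s^2

7/2 m/s^2


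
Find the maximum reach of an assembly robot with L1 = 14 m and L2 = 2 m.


Given: L1 = 14 m, L2 = 2 m
For a 2-link planar arm, max reach = L1 + L2 (fully extended)
Max reach = 14 + 2
Max reach = 16 m

16 m


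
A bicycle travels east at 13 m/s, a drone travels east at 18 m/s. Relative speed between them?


Given: v_A = 13 m/s east, v_B = 18 m/s east
Both move in the same direction; relative speed = |v_A - v_B|
|13 - 18| = |-5|
= 5 m/s

5 m/s


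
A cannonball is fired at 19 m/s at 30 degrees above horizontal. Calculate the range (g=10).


Given: v0 = 19 m/s, theta = 30 deg, g = 10 m/s^2
sin(2*30) = sin(60) = sqrt(3)/2
Using R = v0^2 * sin(2*theta) / g
R = 19^2 * (sqrt(3)/2) / 10
R = 361 * sqrt(3) / 20
R = 361/20*sqrt(3) m

361/20*sqrt(3) m


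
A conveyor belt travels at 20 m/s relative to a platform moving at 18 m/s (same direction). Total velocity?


Given: object velocity = 20 m/s, platform velocity = 18 m/s (same direction)
Using classical velocity addition: v_total = v_object + v_platform
v_total = 20 + 18
v_total = 38 m/s

38 m/s


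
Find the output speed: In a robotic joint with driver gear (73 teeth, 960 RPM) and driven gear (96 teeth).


Given: N1 = 73 teeth, w1 = 960 RPM, N2 = 96 teeth
Using N1*w1 = N2*w2
w2 = N1*w1 / N2
w2 = 73*960 / 96
w2 = 70080 / 96
w2 = 730 RPM

730 RPM


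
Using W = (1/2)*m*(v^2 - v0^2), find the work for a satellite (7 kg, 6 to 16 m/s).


Given: m = 7 kg, v0 = 6 m/s, v = 16 m/s
Using W = (1/2)*m*(v^2 - v0^2)
v^2 = 16^2 = 256
v0^2 = 6^2 = 36
v^2 - v0^2 = 256 - 36 = 220
W = (1/2)*7*220 = 770 J

770 J


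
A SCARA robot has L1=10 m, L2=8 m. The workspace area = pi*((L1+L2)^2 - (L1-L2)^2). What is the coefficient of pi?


Given: L1 = 10, L2 = 8
(L1+L2)^2 = (18)^2 = 324
(L1-L2)^2 = (2)^2 = 4
Difference = 324 - 4 = 320
This equals 4*L1*L2 = 4*10*8 = 320
Workspace area = 320*pi

320


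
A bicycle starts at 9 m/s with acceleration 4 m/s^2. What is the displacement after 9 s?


Given: v0 = 9 m/s, a = 4 m/s^2, t = 9 s
Using s = v0*t + (1/2)*a*t^2
s = 9*9 + (1/2)*4*9^2
s = 81 + (1/2)*324
s = 81 + 162
s = 243

243 m


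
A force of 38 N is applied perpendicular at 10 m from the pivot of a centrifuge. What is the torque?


Given: F = 38 N, r = 10 m, angle = 90 deg (perpendicular)
Using tau = F * r * sin(90)
sin(90) = 1
tau = 38 * 10 * 1
tau = 380 Nm

380 Nm


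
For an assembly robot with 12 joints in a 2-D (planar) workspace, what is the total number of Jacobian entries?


Given: task space dimension = 2, joints = 12
Jacobian is a 2 x 12 matrix
Total entries = rows * columns
Total = 2 * 12
Total = 24

24


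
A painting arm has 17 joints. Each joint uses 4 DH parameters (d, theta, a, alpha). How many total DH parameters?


Given: 17 joints, 4 DH parameters per joint (d, theta, a, alpha)
Total DH parameters = number_of_joints * 4
Total = 17 * 4
Total = 68

68


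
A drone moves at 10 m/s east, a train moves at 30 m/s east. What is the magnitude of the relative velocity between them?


Given: v_A = 10 m/s east, v_B = 30 m/s east
Both move in the same direction; relative speed = |v_A - v_B|
|10 - 30| = |-20|
= 20 m/s

20 m/s


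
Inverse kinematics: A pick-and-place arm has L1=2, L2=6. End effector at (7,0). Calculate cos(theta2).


Given: L1 = 2, L2 = 6, target (x, y) = (7, 0)
Using cos(theta2) = (x^2 + y^2 - L1^2 - L2^2) / (2*L1*L2)
x^2 + y^2 = 7^2 + 0 = 49
L1^2 + L2^2 = 4 + 36 = 40
Numerator = 49 - 40 = 9
Denominator = 2*2*6 = 24
cos(theta2) = 9/24 = 3/8

3/8


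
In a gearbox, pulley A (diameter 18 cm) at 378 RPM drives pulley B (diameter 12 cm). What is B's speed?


Given: D1 = 18 cm, w1 = 378 RPM, D2 = 12 cm
Using D1*w1 = D2*w2
w2 = D1*w1 / D2
w2 = 18*378 / 12
w2 = 6804 / 12
w2 = 567 RPM

567 RPM


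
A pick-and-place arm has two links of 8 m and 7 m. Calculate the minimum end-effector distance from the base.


Given: L1 = 8 m, L2 = 7 m
For a 2-link planar arm, min reach = |L1 - L2| (second link folded back)
Min reach = |8 - 7|
Min reach = 1 m

1 m


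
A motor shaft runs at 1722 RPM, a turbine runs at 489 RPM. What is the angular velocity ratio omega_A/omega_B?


Given: RPM_A = 1722, RPM_B = 489
omega = 2*pi*RPM/60, so omega_A/omega_B = RPM_A / RPM_B
omega_A/omega_B = 1722 / 489
omega_A/omega_B = 574/163

574/163


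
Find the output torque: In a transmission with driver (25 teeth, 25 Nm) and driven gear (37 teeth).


Given: N1 = 25, N2 = 37, T1 = 25 Nm
Using T2/T1 = N2/N1
T2 = T1 * N2 / N1
T2 = 25 * 37 / 25
T2 = 925 / 25
T2 = 37 Nm

37 Nm


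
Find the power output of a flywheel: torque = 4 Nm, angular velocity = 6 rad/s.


Given: tau = 4 Nm, omega = 6 rad/s
Using P = tau * omega
P = 4 * 6
P = 24 W

24 W


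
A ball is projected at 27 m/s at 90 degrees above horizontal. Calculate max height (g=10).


Given: v0 = 27 m/s, theta = 90 deg, g = 10 m/s^2
sin^2(90) = 1
Using H = v0^2 * sin^2(theta) / (2*g)
H = 27^2 * 1 / (2*10)
H = 729 * 1 / 20
H = 729 / 20
H = 729/20 m

729/20 m


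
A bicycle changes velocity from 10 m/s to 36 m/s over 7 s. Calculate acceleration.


Given: initial velocity v0 = 10 m/s, final velocity v = 36 m/s, time t = 7 s
Using a = (v - v0) / t
a = (36 - 10) / 7
a = 26 / 7
a = 26/7 m/s^2

26/7 m/s^2


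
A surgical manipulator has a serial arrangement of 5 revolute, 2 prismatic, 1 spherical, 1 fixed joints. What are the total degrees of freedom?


Given: serial robot with 5 revolute, 2 prismatic, 1 spherical, 1 fixed joints
DOF contribution per joint type: revolute=1, prismatic=1, spherical=3, fixed=0
DOF = 5*1 + 2*1 + 1*3 + 1*0
DOF = 10

10


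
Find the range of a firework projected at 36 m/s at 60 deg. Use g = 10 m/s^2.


Given: v0 = 36 m/s, theta = 60 deg, g = 10 m/s^2
sin(2*60) = sin(120) = sqrt(3)/2
Using R = v0^2 * sin(2*theta) / g
R = 36^2 * (sqrt(3)/2) / 10
R = 1296 * sqrt(3) / 20
R = 324/5*sqrt(3) m

324/5*sqrt(3) m


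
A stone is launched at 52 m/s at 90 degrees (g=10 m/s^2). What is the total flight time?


Given: v0 = 52 m/s, theta = 90 deg, g = 10 m/s^2
sin(90) = 1
Using T = 2*v0*sin(theta) / g
T = 2*52*1 / 10
T = 104 / 10
T = 52/5 s

52/5 s


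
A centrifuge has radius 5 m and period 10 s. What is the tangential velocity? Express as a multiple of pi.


Given: radius r = 5 m, period T = 10 s
Using v = 2*pi*r / T
v = 2*pi*5 / 10
v = 10*pi / 10
v = 1*pi m/s

1*pi m/s


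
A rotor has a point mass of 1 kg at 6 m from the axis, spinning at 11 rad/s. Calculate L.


Given: m = 1 kg, r = 6 m, omega = 11 rad/s
For a point mass: I = m*r^2
I = 1*6^2 = 1*36 = 36
L = I*omega = 36*11
L = 396 kg*m^2/s

396 kg*m^2/s


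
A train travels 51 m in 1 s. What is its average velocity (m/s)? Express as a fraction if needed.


Given: distance d = 51 m, time t = 1 s
Using v = d / t
v = 51 / 1
v = 51 m/s

51 m/s


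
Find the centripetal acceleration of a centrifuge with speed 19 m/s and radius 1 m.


Given: v = 19 m/s, r = 1 m
Using a_c = v^2 / r
a_c = 19^2 / 1
a_c = 361 / 1
a_c = 361 m/s^2

361 m/s^2


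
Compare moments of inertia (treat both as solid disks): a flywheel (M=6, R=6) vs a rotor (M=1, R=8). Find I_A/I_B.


Given: M1=6 kg, R1=6 m, M2=1 kg, R2=8 m
For a disk: I = (1/2)*M*R^2, so I_A/I_B = (M1*R1^2)/(M2*R2^2)
M1*R1^2 = 6*36 = 216
M2*R2^2 = 1*64 = 64
I_A/I_B = 216/64 = 27/8

27/8


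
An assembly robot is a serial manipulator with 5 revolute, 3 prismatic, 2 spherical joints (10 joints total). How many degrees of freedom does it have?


Given: serial robot with 5 revolute, 3 prismatic, 2 spherical joints
DOF contribution per joint type: revolute=1, prismatic=1, spherical=3, fixed=0
DOF = 5*1 + 3*1 + 2*3
DOF = 14

14


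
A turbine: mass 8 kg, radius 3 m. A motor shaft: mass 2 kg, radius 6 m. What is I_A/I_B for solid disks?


Given: M1=8 kg, R1=3 m, M2=2 kg, R2=6 m
For a disk: I = (1/2)*M*R^2, so I_A/I_B = (M1*R1^2)/(M2*R2^2)
M1*R1^2 = 8*9 = 72
M2*R2^2 = 2*36 = 72
I_A/I_B = 72/72 = 1

1


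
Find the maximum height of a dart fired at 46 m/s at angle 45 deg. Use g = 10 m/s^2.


Given: v0 = 46 m/s, theta = 45 deg, g = 10 m/s^2
sin^2(45) = 1/2
Using H = v0^2 * sin^2(theta) / (2*g)
H = 46^2 * 1/2 / (2*10)
H = 2116 * 1/2 / 20
H = 1058 / 20
H = 529/10 m

529/10 m


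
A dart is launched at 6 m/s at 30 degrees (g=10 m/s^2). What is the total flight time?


Given: v0 = 6 m/s, theta = 30 deg, g = 10 m/s^2
sin(30) = 1/2
Using T = 2*v0*sin(theta) / g
T = 2*6*1/2 / 10
T = 6 / 10
T = 3/5 s

3/5 s


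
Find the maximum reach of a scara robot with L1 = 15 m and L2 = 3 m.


Given: L1 = 15 m, L2 = 3 m
For a 2-link planar arm, max reach = L1 + L2 (fully extended)
Max reach = 15 + 3
Max reach = 18 m

18 m


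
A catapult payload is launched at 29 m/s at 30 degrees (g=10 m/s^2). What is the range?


Given: v0 = 29 m/s, theta = 30 deg, g = 10 m/s^2
sin(2*30) = sin(60) = sqrt(3)/2
Using R = v0^2 * sin(2*theta) / g
R = 29^2 * (sqrt(3)/2) / 10
R = 841 * sqrt(3) / 20
R = 841/20*sqrt(3) m

841/20*sqrt(3) m


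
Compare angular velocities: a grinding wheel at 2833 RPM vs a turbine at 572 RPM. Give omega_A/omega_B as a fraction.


Given: RPM_A = 2833, RPM_B = 572
omega = 2*pi*RPM/60, so omega_A/omega_B = RPM_A / RPM_B
omega_A/omega_B = 2833 / 572
omega_A/omega_B = 2833/572

2833/572


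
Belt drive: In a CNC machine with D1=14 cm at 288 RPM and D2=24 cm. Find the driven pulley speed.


Given: D1 = 14 cm, w1 = 288 RPM, D2 = 24 cm
Using D1*w1 = D2*w2
w2 = D1*w1 / D2
w2 = 14*288 / 24
w2 = 4032 / 24
w2 = 168 RPM

168 RPM


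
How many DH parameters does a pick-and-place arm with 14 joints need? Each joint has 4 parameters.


Given: 14 joints, 4 DH parameters per joint (d, theta, a, alpha)
Total DH parameters = number_of_joints * 4
Total = 14 * 4
Total = 56

56


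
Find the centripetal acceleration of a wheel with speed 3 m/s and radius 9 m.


Given: v = 3 m/s, r = 9 m
Using a_c = v^2 / r
a_c = 3^2 / 9
a_c = 9 / 9
a_c = 1 m/s^2

1 m/s^2


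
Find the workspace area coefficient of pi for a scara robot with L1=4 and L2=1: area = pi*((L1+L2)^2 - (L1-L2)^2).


Given: L1 = 4, L2 = 1
(L1+L2)^2 = (5)^2 = 25
(L1-L2)^2 = (3)^2 = 9
Difference = 25 - 9 = 16
This equals 4*L1*L2 = 4*4*1 = 16
Workspace area = 16*pi

16


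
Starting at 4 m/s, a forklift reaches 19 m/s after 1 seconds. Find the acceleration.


Given: initial velocity v0 = 4 m/s, final velocity v = 19 m/s, time t = 1 s
Using a = (v - v0) / t
a = (19 - 4) / 1
a = 15 / 1
a = 15 m/s^2

15 m/s^2


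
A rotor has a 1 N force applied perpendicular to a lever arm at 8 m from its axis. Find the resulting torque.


Given: F = 1 N, r = 8 m, angle = 90 deg (perpendicular)
Using tau = F * r * sin(90)
sin(90) = 1
tau = 1 * 8 * 1
tau = 8 Nm

8 Nm


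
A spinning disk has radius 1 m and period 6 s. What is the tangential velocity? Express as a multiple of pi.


Given: radius r = 1 m, period T = 6 s
Using v = 2*pi*r / T
v = 2*pi*1 / 6
v = 2*pi / 6
v = 1/3*pi m/s

1/3*pi m/s


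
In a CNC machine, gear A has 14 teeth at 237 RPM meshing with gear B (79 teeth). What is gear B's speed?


Given: N1 = 14 teeth, w1 = 237 RPM, N2 = 79 teeth
Using N1*w1 = N2*w2
w2 = N1*w1 / N2
w2 = 14*237 / 79
w2 = 3318 / 79
w2 = 42 RPM

42 RPM


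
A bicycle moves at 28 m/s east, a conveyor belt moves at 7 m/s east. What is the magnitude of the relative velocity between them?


Given: v_A = 28 m/s east, v_B = 7 m/s east
Both move in the same direction; relative speed = |v_A - v_B|
|28 - 7| = |21|
= 21 m/s

21 m/s


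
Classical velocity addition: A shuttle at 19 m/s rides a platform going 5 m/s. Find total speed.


Given: object velocity = 19 m/s, platform velocity = 5 m/s (same direction)
Using classical velocity addition: v_total = v_object + v_platform
v_total = 19 + 5
v_total = 24 m/s

24 m/s


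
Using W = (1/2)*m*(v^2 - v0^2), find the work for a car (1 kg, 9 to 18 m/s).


Given: m = 1 kg, v0 = 9 m/s, v = 18 m/s
Using W = (1/2)*m*(v^2 - v0^2)
v^2 = 18^2 = 324
v0^2 = 9^2 = 81
v^2 - v0^2 = 324 - 81 = 243
W = (1/2)*1*243 = 243/2 J

243/2 J


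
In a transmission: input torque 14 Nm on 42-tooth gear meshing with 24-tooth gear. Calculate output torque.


Given: N1 = 42, N2 = 24, T1 = 14 Nm
Using T2/T1 = N2/N1
T2 = T1 * N2 / N1
T2 = 14 * 24 / 42
T2 = 336 / 42
T2 = 8 Nm

8 Nm


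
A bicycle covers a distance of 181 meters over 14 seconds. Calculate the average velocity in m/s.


Given: distance d = 181 m, time t = 14 s
Using v = d / t
v = 181 / 14
v = 181/14 m/s

181/14 m/s


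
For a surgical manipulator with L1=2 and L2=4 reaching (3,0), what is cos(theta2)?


Given: L1 = 2, L2 = 4, target (x, y) = (3, 0)
Using cos(theta2) = (x^2 + y^2 - L1^2 - L2^2) / (2*L1*L2)
x^2 + y^2 = 3^2 + 0 = 9
L1^2 + L2^2 = 4 + 16 = 20
Numerator = 9 - 20 = -11
Denominator = 2*2*4 = 16
cos(theta2) = -11/16 = -11/16

-11/16


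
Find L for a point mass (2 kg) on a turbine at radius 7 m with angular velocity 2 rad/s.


Given: m = 2 kg, r = 7 m, omega = 2 rad/s
For a point mass: I = m*r^2
I = 2*7^2 = 2*49 = 98
L = I*omega = 98*2
L = 196 kg*m^2/s

196 kg*m^2/s


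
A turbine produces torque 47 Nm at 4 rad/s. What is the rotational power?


Given: tau = 47 Nm, omega = 4 rad/s
Using P = tau * omega
P = 47 * 4
P = 188 W

188 W


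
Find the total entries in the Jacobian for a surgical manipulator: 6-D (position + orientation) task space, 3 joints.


Given: task space dimension = 6, joints = 3
Jacobian is a 6 x 3 matrix
Total entries = rows * columns
Total = 6 * 3
Total = 18

18


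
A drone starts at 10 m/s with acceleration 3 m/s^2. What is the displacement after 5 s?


Given: v0 = 10 m/s, a = 3 m/s^2, t = 5 s
Using s = v0*t + (1/2)*a*t^2
s = 10*5 + (1/2)*3*5^2
s = 50 + (1/2)*75
s = 50 + 75/2
s = 175/2

175/2 m


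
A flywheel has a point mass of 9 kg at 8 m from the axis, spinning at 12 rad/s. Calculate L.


Given: m = 9 kg, r = 8 m, omega = 12 rad/s
For a point mass: I = m*r^2
I = 9*8^2 = 9*64 = 576
L = I*omega = 576*12
L = 6912 kg*m^2/s

6912 kg*m^2/s


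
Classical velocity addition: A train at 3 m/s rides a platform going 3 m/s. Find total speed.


Given: object velocity = 3 m/s, platform velocity = 3 m/s (same direction)
Using classical velocity addition: v_total = v_object + v_platform
v_total = 3 + 3
v_total = 6 m/s

6 m/s


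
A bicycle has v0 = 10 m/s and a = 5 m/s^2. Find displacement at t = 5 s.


Given: v0 = 10 m/s, a = 5 m/s^2, t = 5 s
Using s = v0*t + (1/2)*a*t^2
s = 10*5 + (1/2)*5*5^2
s = 50 + (1/2)*125
s = 50 + 125/2
s = 225/2

225/2 m


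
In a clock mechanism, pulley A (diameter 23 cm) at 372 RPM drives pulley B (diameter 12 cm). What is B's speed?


Given: D1 = 23 cm, w1 = 372 RPM, D2 = 12 cm
Using D1*w1 = D2*w2
w2 = D1*w1 / D2
w2 = 23*372 / 12
w2 = 8556 / 12
w2 = 713 RPM

713 RPM


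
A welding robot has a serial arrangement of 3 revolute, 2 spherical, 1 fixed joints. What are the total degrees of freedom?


Given: serial robot with 3 revolute, 2 spherical, 1 fixed joints
DOF contribution per joint type: revolute=1, prismatic=1, spherical=3, fixed=0
DOF = 3*1 + 2*3 + 1*0
DOF = 9

9


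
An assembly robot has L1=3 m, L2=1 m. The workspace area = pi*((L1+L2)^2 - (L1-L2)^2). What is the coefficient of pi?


Given: L1 = 3, L2 = 1
(L1+L2)^2 = (4)^2 = 16
(L1-L2)^2 = (2)^2 = 4
Difference = 16 - 4 = 12
This equals 4*L1*L2 = 4*3*1 = 12
Workspace area = 12*pi

12


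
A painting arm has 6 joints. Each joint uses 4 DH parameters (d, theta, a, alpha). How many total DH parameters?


Given: 6 joints, 4 DH parameters per joint (d, theta, a, alpha)
Total DH parameters = number_of_joints * 4
Total = 6 * 4
Total = 24

24


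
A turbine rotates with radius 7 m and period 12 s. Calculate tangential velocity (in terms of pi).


Given: radius r = 7 m, period T = 12 s
Using v = 2*pi*r / T
v = 2*pi*7 / 12
v = 14*pi / 12
v = 7/6*pi m/s

7/6*pi m/s


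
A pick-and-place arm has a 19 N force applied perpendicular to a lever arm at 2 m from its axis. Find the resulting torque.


Given: F = 19 N, r = 2 m, angle = 90 deg (perpendicular)
Using tau = F * r * sin(90)
sin(90) = 1
tau = 19 * 2 * 1
tau = 38 Nm

38 Nm


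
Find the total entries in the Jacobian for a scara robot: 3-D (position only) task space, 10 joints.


Given: task space dimension = 3, joints = 10
Jacobian is a 3 x 10 matrix
Total entries = rows * columns
Total = 3 * 10
Total = 30

30


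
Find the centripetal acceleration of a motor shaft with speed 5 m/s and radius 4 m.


Given: v = 5 m/s, r = 4 m
Using a_c = v^2 / r
a_c = 5^2 / 4
a_c = 25 / 4
a_c = 25/4 m/s^2

25/4 m/s^2


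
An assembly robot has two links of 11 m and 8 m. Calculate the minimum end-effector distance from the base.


Given: L1 = 11 m, L2 = 8 m
For a 2-link planar arm, min reach = |L1 - L2| (second link folded back)
Min reach = |11 - 8|
Min reach = 3 m

3 m


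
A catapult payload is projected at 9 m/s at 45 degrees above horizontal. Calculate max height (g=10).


Given: v0 = 9 m/s, theta = 45 deg, g = 10 m/s^2
sin^2(45) = 1/2
Using H = v0^2 * sin^2(theta) / (2*g)
H = 9^2 * 1/2 / (2*10)
H = 81 * 1/2 / 20
H = 81/2 / 20
H = 81/40 m

81/40 m


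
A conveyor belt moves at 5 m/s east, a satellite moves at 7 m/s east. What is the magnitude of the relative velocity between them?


Given: v_A = 5 m/s east, v_B = 7 m/s east
Both move in the same direction; relative speed = |v_A - v_B|
|5 - 7| = |-2|
= 2 m/s

2 m/s


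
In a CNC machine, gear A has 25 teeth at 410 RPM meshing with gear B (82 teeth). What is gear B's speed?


Given: N1 = 25 teeth, w1 = 410 RPM, N2 = 82 teeth
Using N1*w1 = N2*w2
w2 = N1*w1 / N2
w2 = 25*410 / 82
w2 = 10250 / 82
w2 = 125 RPM

125 RPM


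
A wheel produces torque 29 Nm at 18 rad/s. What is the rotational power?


Given: tau = 29 Nm, omega = 18 rad/s
Using P = tau * omega
P = 29 * 18
P = 522 W

522 W


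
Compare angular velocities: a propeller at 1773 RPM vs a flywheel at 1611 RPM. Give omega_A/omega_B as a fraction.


Given: RPM_A = 1773, RPM_B = 1611
omega = 2*pi*RPM/60, so omega_A/omega_B = RPM_A / RPM_B
omega_A/omega_B = 1773 / 1611
omega_A/omega_B = 197/179

197/179


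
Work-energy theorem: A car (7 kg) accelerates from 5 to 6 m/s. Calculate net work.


Given: m = 7 kg, v0 = 5 m/s, v = 6 m/s
Using W = (1/2)*m*(v^2 - v0^2)
v^2 = 6^2 = 36
v0^2 = 5^2 = 25
v^2 - v0^2 = 36 - 25 = 11
W = (1/2)*7*11 = 77/2 J

77/2 J


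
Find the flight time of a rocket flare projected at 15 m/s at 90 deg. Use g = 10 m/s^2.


Given: v0 = 15 m/s, theta = 90 deg, g = 10 m/s^2
sin(90) = 1
Using T = 2*v0*sin(theta) / g
T = 2*15*1 / 10
T = 30 / 10
T = 3 s

3 s


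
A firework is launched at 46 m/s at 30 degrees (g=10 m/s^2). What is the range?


Given: v0 = 46 m/s, theta = 30 deg, g = 10 m/s^2
sin(2*30) = sin(60) = sqrt(3)/2
Using R = v0^2 * sin(2*theta) / g
R = 46^2 * (sqrt(3)/2) / 10
R = 2116 * sqrt(3) / 20
R = 529/5*sqrt(3) m

529/5*sqrt(3) m


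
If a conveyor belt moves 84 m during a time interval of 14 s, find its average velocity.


Given: distance d = 84 m, time t = 14 s
Using v = d / t
v = 84 / 14
v = 6 m/s

6 m/s


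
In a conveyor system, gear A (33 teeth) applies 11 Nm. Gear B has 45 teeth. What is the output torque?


Given: N1 = 33, N2 = 45, T1 = 11 Nm
Using T2/T1 = N2/N1
T2 = T1 * N2 / N1
T2 = 11 * 45 / 33
T2 = 495 / 33
T2 = 15 Nm

15 Nm


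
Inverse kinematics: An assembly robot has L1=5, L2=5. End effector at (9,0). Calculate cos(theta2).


Given: L1 = 5, L2 = 5, target (x, y) = (9, 0)
Using cos(theta2) = (x^2 + y^2 - L1^2 - L2^2) / (2*L1*L2)
x^2 + y^2 = 9^2 + 0 = 81
L1^2 + L2^2 = 25 + 25 = 50
Numerator = 81 - 50 = 31
Denominator = 2*5*5 = 50
cos(theta2) = 31/50 = 31/50

31/50


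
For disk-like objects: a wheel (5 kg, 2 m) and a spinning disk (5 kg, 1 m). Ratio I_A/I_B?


Given: M1=5 kg, R1=2 m, M2=5 kg, R2=1 m
For a disk: I = (1/2)*M*R^2, so I_A/I_B = (M1*R1^2)/(M2*R2^2)
M1*R1^2 = 5*4 = 20
M2*R2^2 = 5*1 = 5
I_A/I_B = 20/5 = 4

4


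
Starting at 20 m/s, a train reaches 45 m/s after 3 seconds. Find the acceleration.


Given: initial velocity v0 = 20 m/s, final velocity v = 45 m/s, time t = 3 s
Using a = (v - v0) / t
a = (45 - 20) / 3
a = 25 / 3
a = 25/3 m/s^2

25/3 m/s^2


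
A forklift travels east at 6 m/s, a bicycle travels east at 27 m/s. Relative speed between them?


Given: v_A = 6 m/s east, v_B = 27 m/s east
Both move in the same direction; relative speed = |v_A - v_B|
|6 - 27| = |-21|
= 21 m/s

21 m/s


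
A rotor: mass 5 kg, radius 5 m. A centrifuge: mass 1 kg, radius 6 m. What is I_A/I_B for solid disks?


Given: M1=5 kg, R1=5 m, M2=1 kg, R2=6 m
For a disk: I = (1/2)*M*R^2, so I_A/I_B = (M1*R1^2)/(M2*R2^2)
M1*R1^2 = 5*25 = 125
M2*R2^2 = 1*36 = 36
I_A/I_B = 125/36 = 125/36

125/36


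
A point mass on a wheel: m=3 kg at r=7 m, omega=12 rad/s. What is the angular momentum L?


Given: m = 3 kg, r = 7 m, omega = 12 rad/s
For a point mass: I = m*r^2
I = 3*7^2 = 3*49 = 147
L = I*omega = 147*12
L = 1764 kg*m^2/s

1764 kg*m^2/s


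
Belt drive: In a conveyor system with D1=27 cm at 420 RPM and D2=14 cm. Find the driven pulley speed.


Given: D1 = 27 cm, w1 = 420 RPM, D2 = 14 cm
Using D1*w1 = D2*w2
w2 = D1*w1 / D2
w2 = 27*420 / 14
w2 = 11340 / 14
w2 = 810 RPM

810 RPM


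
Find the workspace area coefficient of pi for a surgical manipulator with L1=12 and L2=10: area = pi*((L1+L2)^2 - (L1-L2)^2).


Given: L1 = 12, L2 = 10
(L1+L2)^2 = (22)^2 = 484
(L1-L2)^2 = (2)^2 = 4
Difference = 484 - 4 = 480
This equals 4*L1*L2 = 4*12*10 = 480
Workspace area = 480*pi

480


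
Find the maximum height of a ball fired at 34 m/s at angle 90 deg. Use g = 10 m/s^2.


Given: v0 = 34 m/s, theta = 90 deg, g = 10 m/s^2
sin^2(90) = 1
Using H = v0^2 * sin^2(theta) / (2*g)
H = 34^2 * 1 / (2*10)
H = 1156 * 1 / 20
H = 1156 / 20
H = 289/5 m

289/5 m


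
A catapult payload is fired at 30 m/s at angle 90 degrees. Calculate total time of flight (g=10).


Given: v0 = 30 m/s, theta = 90 deg, g = 10 m/s^2
sin(90) = 1
Using T = 2*v0*sin(theta) / g
T = 2*30*1 / 10
T = 60 / 10
T = 6 s

6 s


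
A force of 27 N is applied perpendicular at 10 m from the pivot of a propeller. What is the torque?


Given: F = 27 N, r = 10 m, angle = 90 deg (perpendicular)
Using tau = F * r * sin(90)
sin(90) = 1
tau = 27 * 10 * 1
tau = 270 Nm

270 Nm


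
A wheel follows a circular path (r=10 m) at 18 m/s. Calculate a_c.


Given: v = 18 m/s, r = 10 m
Using a_c = v^2 / r
a_c = 18^2 / 10
a_c = 324 / 10
a_c = 162/5 m/s^2

162/5 m/s^2


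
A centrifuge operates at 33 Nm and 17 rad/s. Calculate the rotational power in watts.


Given: tau = 33 Nm, omega = 17 rad/s
Using P = tau * omega
P = 33 * 17
P = 561 W

561 W


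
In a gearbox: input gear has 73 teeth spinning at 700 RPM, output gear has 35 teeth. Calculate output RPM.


Given: N1 = 73 teeth, w1 = 700 RPM, N2 = 35 teeth
Using N1*w1 = N2*w2
w2 = N1*w1 / N2
w2 = 73*700 / 35
w2 = 51100 / 35
w2 = 1460 RPM

1460 RPM


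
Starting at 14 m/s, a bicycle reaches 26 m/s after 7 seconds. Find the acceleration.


Given: initial velocity v0 = 14 m/s, final velocity v = 26 m/s, time t = 7 s
Using a = (v - v0) / t
a = (26 - 14) / 7
a = 12 / 7
a = 12/7 m/s^2

12/7 m/s^2


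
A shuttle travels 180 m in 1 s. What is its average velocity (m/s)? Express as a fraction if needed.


Given: distance d = 180 m, time t = 1 s
Using v = d / t
v = 180 / 1
v = 180 m/s

180 m/s


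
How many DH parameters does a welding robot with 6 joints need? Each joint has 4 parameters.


Given: 6 joints, 4 DH parameters per joint (d, theta, a, alpha)
Total DH parameters = number_of_joints * 4
Total = 6 * 4
Total = 24

24


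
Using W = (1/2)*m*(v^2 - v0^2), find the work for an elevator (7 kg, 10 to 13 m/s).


Given: m = 7 kg, v0 = 10 m/s, v = 13 m/s
Using W = (1/2)*m*(v^2 - v0^2)
v^2 = 13^2 = 169
v0^2 = 10^2 = 100
v^2 - v0^2 = 169 - 100 = 69
W = (1/2)*7*69 = 483/2 J

483/2 J


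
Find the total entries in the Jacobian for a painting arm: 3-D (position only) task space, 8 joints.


Given: task space dimension = 3, joints = 8
Jacobian is a 3 x 8 matrix
Total entries = rows * columns
Total = 3 * 8
Total = 24

24


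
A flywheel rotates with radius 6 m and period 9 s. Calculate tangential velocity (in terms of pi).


Given: radius r = 6 m, period T = 9 s
Using v = 2*pi*r / T
v = 2*pi*6 / 9
v = 12*pi / 9
v = 4/3*pi m/s

4/3*pi m/s


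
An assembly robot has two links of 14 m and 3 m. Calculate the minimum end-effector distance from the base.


Given: L1 = 14 m, L2 = 3 m
For a 2-link planar arm, min reach = |L1 - L2| (second link folded back)
Min reach = |14 - 3|
Min reach = 11 m

11 m


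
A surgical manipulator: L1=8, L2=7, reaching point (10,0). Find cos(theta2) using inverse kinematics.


Given: L1 = 8, L2 = 7, target (x, y) = (10, 0)
Using cos(theta2) = (x^2 + y^2 - L1^2 - L2^2) / (2*L1*L2)
x^2 + y^2 = 10^2 + 0 = 100
L1^2 + L2^2 = 64 + 49 = 113
Numerator = 100 - 113 = -13
Denominator = 2*8*7 = 112
cos(theta2) = -13/112 = -13/112

-13/112


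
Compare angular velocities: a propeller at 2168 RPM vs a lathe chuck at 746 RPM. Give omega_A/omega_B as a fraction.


Given: RPM_A = 2168, RPM_B = 746
omega = 2*pi*RPM/60, so omega_A/omega_B = RPM_A / RPM_B
omega_A/omega_B = 2168 / 746
omega_A/omega_B = 1084/373

1084/373


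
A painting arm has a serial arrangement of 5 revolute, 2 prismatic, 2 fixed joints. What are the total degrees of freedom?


Given: serial robot with 5 revolute, 2 prismatic, 2 fixed joints
DOF contribution per joint type: revolute=1, prismatic=1, spherical=3, fixed=0
DOF = 5*1 + 2*1 + 2*0
DOF = 7

7


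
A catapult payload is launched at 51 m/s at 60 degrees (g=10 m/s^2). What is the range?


Given: v0 = 51 m/s, theta = 60 deg, g = 10 m/s^2
sin(2*60) = sin(120) = sqrt(3)/2
Using R = v0^2 * sin(2*theta) / g
R = 51^2 * (sqrt(3)/2) / 10
R = 2601 * sqrt(3) / 20
R = 2601/20*sqrt(3) m

2601/20*sqrt(3) m


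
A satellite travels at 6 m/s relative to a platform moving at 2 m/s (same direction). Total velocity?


Given: object velocity = 6 m/s, platform velocity = 2 m/s (same direction)
Using classical velocity addition: v_total = v_object + v_platform
v_total = 6 + 2
v_total = 8 m/s

8 m/s


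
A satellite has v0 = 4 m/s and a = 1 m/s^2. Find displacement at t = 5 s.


Given: v0 = 4 m/s, a = 1 m/s^2, t = 5 s
Using s = v0*t + (1/2)*a*t^2
s = 4*5 + (1/2)*1*5^2
s = 20 + (1/2)*25
s = 20 + 25/2
s = 65/2

65/2 m


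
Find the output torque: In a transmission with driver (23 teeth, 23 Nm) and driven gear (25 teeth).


Given: N1 = 23, N2 = 25, T1 = 23 Nm
Using T2/T1 = N2/N1
T2 = T1 * N2 / N1
T2 = 23 * 25 / 23
T2 = 575 / 23
T2 = 25 Nm

25 Nm


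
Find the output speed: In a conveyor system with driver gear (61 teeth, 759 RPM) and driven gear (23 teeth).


Given: N1 = 61 teeth, w1 = 759 RPM, N2 = 23 teeth
Using N1*w1 = N2*w2
w2 = N1*w1 / N2
w2 = 61*759 / 23
w2 = 46299 / 23
w2 = 2013 RPM

2013 RPM


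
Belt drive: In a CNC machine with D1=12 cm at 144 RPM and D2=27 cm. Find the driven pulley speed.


Given: D1 = 12 cm, w1 = 144 RPM, D2 = 27 cm
Using D1*w1 = D2*w2
w2 = D1*w1 / D2
w2 = 12*144 / 27
w2 = 1728 / 27
w2 = 64 RPM

64 RPM


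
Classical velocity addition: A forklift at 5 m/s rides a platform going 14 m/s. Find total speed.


Given: object velocity = 5 m/s, platform velocity = 14 m/s (same direction)
Using classical velocity addition: v_total = v_object + v_platform
v_total = 5 + 14
v_total = 19 m/s

19 m/s
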